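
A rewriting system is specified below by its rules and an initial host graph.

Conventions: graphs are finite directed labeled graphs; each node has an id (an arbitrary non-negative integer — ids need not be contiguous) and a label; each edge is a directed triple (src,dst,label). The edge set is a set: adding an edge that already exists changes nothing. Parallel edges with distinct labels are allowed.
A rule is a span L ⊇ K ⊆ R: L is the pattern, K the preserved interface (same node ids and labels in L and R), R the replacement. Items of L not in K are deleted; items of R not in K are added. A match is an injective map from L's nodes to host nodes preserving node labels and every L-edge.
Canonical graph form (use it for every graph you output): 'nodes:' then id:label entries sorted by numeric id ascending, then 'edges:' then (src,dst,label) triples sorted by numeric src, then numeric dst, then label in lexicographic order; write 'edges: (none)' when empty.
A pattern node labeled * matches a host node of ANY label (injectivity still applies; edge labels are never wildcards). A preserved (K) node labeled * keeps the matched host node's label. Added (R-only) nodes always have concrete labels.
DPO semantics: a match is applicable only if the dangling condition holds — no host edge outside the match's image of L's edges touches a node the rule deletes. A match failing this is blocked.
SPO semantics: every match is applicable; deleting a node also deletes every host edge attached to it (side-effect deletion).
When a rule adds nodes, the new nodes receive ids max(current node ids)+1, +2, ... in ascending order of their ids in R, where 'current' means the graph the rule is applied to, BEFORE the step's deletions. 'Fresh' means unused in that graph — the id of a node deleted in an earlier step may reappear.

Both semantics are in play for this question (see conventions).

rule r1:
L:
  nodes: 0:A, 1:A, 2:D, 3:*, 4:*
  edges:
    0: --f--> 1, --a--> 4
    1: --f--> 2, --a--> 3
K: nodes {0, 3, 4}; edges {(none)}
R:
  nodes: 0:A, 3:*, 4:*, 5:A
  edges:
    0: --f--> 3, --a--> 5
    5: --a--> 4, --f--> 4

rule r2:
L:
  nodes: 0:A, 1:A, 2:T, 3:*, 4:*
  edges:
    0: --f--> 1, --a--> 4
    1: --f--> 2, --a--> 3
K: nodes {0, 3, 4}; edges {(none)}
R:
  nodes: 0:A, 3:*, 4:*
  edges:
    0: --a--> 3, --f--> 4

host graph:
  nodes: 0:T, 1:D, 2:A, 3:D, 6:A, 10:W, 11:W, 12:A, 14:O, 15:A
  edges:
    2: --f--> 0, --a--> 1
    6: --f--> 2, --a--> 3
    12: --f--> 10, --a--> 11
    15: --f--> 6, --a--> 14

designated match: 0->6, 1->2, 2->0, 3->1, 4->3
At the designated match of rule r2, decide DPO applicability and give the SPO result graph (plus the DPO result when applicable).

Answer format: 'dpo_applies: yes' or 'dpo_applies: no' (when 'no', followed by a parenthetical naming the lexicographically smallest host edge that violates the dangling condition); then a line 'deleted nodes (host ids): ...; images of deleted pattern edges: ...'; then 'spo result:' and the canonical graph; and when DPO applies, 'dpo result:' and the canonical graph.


dpo_applies: yes
deleted nodes (host ids): 0, 2; images of deleted pattern edges: (2,0,f); (2,1,a); (6,2,f); (6,3,a)
spo result:
nodes: 1:D, 3:D, 6:A, 10:W, 11:W, 12:A, 14:O, 15:A
edges: (6,1,a); (6,3,f); (12,10,f); (12,11,a); (15,6,f); (15,14,a)
dpo result:
nodes: 1:D, 3:D, 6:A, 10:W, 11:W, 12:A, 14:O, 15:A
edges: (6,1,a); (6,3,f); (12,10,f); (12,11,a); (15,6,f); (15,14,a)


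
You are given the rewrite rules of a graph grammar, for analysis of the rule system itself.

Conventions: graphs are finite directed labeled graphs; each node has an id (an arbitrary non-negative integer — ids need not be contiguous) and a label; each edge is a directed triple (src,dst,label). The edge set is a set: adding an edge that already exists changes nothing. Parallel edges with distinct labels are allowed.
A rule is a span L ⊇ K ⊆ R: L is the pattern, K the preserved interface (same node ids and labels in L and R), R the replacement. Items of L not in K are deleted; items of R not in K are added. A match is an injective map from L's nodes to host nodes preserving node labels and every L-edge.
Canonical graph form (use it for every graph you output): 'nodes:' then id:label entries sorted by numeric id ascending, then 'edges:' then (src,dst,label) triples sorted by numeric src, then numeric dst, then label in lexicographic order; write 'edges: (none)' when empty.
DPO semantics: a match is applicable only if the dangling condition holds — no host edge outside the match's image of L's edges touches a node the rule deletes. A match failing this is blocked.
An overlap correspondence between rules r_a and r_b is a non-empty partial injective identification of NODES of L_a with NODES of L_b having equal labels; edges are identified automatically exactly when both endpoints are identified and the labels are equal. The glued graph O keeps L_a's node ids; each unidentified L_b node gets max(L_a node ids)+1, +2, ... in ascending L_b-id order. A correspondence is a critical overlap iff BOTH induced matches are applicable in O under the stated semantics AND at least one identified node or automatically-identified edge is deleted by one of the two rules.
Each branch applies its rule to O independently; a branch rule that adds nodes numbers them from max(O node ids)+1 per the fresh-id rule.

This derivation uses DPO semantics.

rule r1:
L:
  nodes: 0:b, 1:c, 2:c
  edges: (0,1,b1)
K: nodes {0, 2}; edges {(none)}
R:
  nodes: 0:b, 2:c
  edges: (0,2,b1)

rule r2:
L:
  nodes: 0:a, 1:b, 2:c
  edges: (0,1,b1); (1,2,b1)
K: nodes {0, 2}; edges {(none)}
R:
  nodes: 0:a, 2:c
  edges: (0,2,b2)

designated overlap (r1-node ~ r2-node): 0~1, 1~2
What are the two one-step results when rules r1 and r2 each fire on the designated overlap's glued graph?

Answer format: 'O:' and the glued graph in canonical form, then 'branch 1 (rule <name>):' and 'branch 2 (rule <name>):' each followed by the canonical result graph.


O:
nodes: 0:b, 1:c, 2:c, 3:a
edges: (0,1,b1); (3,0,b1)
branch 1 (rule r1):
nodes: 0:b, 2:c, 3:a
edges: (0,2,b1); (3,0,b1)
branch 2 (rule r2):
nodes: 1:c, 2:c, 3:a
edges: (3,1,b2)


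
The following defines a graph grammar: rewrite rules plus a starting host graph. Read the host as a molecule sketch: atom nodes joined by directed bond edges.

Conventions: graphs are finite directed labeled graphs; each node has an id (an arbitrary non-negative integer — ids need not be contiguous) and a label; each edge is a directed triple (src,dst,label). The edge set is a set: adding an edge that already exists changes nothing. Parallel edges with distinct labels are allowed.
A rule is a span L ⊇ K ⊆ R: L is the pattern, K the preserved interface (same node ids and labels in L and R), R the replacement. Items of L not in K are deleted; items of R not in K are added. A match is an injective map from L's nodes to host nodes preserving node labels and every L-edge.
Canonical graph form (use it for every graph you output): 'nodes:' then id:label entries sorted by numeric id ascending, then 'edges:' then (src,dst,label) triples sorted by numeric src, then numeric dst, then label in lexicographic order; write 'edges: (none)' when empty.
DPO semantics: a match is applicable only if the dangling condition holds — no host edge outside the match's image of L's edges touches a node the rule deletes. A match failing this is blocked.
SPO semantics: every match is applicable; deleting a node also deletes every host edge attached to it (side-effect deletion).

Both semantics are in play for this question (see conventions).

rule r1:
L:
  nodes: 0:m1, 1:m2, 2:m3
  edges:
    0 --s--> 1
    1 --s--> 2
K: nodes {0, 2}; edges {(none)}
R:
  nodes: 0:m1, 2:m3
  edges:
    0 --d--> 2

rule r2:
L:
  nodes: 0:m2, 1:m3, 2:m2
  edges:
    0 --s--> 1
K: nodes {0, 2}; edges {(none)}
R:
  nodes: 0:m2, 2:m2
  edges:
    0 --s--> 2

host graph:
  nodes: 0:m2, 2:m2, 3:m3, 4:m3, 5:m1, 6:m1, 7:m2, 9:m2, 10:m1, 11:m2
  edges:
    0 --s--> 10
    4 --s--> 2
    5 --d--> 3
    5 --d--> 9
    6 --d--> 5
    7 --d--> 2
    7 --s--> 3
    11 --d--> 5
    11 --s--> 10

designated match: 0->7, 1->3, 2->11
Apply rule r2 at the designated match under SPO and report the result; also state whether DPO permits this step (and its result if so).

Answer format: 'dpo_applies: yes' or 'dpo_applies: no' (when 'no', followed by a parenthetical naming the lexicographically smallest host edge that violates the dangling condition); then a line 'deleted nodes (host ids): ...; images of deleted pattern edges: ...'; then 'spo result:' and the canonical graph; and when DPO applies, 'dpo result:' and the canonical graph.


dpo_applies: no
(the rule deletes node 3, which keeps host edge (5,3,d) outside the match image — the dangling condition fails, DPO blocks; SPO proceeds and side-deletes such edges)
deleted nodes (host ids): 3; images of deleted pattern edges: (7,3,s)
spo result:
nodes: 0:m2, 2:m2, 4:m3, 5:m1, 6:m1, 7:m2, 9:m2, 10:m1, 11:m2
edges: (0,10,s); (4,2,s); (5,9,d); (6,5,d); (7,2,d); (7,11,s); (11,5,d); (11,10,s)


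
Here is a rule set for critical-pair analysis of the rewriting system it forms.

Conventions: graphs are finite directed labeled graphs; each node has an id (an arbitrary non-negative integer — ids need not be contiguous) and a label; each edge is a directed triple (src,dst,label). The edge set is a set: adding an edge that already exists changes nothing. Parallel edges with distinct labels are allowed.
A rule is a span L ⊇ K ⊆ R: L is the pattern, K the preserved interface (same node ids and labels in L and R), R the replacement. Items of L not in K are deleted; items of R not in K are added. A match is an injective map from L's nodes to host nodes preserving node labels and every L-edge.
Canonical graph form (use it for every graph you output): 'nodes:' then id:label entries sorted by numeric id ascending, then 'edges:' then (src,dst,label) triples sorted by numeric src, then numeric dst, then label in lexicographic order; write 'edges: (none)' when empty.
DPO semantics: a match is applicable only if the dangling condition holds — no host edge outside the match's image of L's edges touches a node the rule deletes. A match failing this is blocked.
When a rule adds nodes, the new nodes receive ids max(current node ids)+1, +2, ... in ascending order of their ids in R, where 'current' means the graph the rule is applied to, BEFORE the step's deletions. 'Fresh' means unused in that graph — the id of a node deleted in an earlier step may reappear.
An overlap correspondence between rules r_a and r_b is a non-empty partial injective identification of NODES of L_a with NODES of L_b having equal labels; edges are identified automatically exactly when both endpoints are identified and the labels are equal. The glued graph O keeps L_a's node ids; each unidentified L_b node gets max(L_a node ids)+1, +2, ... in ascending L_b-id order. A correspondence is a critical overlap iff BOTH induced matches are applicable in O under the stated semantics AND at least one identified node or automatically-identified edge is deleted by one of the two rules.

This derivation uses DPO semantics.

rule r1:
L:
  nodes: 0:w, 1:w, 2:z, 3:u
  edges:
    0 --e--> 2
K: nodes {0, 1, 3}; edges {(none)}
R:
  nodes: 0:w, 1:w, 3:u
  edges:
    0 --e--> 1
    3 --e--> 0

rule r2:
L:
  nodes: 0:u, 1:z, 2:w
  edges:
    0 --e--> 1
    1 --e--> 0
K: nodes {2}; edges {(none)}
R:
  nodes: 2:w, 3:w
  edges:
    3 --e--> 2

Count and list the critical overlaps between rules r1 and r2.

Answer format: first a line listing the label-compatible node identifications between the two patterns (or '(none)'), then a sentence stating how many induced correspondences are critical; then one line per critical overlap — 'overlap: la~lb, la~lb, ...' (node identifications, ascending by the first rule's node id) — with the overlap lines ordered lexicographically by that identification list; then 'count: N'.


label-compatible node identifications between L(r1) and L(r2): 0~2, 1~2, 2~1, 3~0
3 of the induced correspondences are critical overlaps of r1 and r2.
overlap: 0~2, 3~0
overlap: 1~2, 3~0
overlap: 3~0
count: 3


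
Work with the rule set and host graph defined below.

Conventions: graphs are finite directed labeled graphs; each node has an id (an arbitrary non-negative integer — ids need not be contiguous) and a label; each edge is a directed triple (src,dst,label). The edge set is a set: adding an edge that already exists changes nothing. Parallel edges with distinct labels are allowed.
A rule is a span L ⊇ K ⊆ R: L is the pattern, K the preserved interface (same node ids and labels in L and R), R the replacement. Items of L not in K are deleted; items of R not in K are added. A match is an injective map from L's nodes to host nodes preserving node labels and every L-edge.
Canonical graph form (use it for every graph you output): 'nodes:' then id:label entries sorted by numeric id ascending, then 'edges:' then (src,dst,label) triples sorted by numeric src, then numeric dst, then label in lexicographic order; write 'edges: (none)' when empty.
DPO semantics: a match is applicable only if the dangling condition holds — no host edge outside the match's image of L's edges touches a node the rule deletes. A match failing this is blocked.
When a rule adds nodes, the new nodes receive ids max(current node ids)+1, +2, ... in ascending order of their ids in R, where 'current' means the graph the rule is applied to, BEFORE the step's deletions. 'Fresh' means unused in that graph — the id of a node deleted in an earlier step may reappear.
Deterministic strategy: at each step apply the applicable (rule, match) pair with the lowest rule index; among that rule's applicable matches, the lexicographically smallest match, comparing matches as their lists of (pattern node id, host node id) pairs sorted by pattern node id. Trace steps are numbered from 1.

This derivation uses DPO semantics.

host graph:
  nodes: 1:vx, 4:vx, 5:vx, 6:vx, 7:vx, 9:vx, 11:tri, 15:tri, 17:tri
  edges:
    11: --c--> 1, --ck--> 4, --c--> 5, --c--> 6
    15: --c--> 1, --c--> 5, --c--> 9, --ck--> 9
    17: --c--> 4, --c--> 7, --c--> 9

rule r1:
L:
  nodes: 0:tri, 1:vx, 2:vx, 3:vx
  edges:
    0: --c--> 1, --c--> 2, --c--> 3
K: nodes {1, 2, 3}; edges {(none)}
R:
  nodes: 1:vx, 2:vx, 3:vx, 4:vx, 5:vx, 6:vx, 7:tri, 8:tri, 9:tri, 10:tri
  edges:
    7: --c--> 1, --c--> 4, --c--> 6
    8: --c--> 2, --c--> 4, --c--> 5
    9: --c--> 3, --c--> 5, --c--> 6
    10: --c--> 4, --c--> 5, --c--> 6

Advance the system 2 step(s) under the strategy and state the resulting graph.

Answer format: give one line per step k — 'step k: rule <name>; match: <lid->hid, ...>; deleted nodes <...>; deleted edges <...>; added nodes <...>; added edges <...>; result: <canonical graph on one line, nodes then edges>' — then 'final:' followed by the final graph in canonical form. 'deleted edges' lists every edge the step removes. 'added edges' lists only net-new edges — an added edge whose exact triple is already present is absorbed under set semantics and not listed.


step 1: rule r1; match: 0->17, 1->4, 2->7, 3->9; deleted nodes 17; deleted edges (17,4,c); (17,7,c); (17,9,c); added nodes 18, 19, 20, 21, 22, 23, 24; added edges (21,4,c); (21,18,c); (21,20,c); (22,7,c); (22,18,c); (22,19,c); (23,9,c); (23,19,c); (23,20,c); (24,18,c); (24,19,c); (24,20,c); result: nodes: 1:vx, 4:vx, 5:vx, 6:vx, 7:vx, 9:vx, 11:tri, 15:tri, 18:vx, 19:vx, 20:vx, 21:tri, 22:tri, 23:tri, 24:tri edges: (11,1,c); (11,4,ck); (11,5,c); (11,6,c); (15,1,c); (15,5,c); (15,9,c); (15,9,ck); (21,4,c); (21,18,c); (21,20,c); (22,7,c); (22,18,c); (22,19,c); (23,9,c); (23,19,c); (23,20,c); (24,18,c); (24,19,c); (24,20,c)
step 2: rule r1; match: 0->21, 1->4, 2->18, 3->20; deleted nodes 21; deleted edges (21,4,c); (21,18,c); (21,20,c); added nodes 25, 26, 27, 28, 29, 30, 31; added edges (28,4,c); (28,25,c); (28,27,c); (29,18,c); (29,25,c); (29,26,c); (30,20,c); (30,26,c); (30,27,c); (31,25,c); (31,26,c); (31,27,c); result: nodes: 1:vx, 4:vx, 5:vx, 6:vx, 7:vx, 9:vx, 11:tri, 15:tri, 18:vx, 19:vx, 20:vx, 22:tri, 23:tri, 24:tri, 25:vx, 26:vx, 27:vx, 28:tri, 29:tri, 30:tri, 31:tri edges: (11,1,c); (11,4,ck); (11,5,c); (11,6,c); (15,1,c); (15,5,c); (15,9,c); (15,9,ck); (22,7,c); (22,18,c); (22,19,c); (23,9,c); (23,19,c); (23,20,c); (24,18,c); (24,19,c); (24,20,c); (28,4,c); (28,25,c); (28,27,c); (29,18,c); (29,25,c); (29,26,c); (30,20,c); (30,26,c); (30,27,c); (31,25,c); (31,26,c); (31,27,c)
final:
nodes: 1:vx, 4:vx, 5:vx, 6:vx, 7:vx, 9:vx, 11:tri, 15:tri, 18:vx, 19:vx, 20:vx, 22:tri, 23:tri, 24:tri, 25:vx, 26:vx, 27:vx, 28:tri, 29:tri, 30:tri, 31:tri
edges: (11,1,c); (11,4,ck); (11,5,c); (11,6,c); (15,1,c); (15,5,c); (15,9,c); (15,9,ck); (22,7,c); (22,18,c); (22,19,c); (23,9,c); (23,19,c); (23,20,c); (24,18,c); (24,19,c); (24,20,c); (28,4,c); (28,25,c); (28,27,c); (29,18,c); (29,25,c); (29,26,c); (30,20,c); (30,26,c); (30,27,c); (31,25,c); (31,26,c); (31,27,c)


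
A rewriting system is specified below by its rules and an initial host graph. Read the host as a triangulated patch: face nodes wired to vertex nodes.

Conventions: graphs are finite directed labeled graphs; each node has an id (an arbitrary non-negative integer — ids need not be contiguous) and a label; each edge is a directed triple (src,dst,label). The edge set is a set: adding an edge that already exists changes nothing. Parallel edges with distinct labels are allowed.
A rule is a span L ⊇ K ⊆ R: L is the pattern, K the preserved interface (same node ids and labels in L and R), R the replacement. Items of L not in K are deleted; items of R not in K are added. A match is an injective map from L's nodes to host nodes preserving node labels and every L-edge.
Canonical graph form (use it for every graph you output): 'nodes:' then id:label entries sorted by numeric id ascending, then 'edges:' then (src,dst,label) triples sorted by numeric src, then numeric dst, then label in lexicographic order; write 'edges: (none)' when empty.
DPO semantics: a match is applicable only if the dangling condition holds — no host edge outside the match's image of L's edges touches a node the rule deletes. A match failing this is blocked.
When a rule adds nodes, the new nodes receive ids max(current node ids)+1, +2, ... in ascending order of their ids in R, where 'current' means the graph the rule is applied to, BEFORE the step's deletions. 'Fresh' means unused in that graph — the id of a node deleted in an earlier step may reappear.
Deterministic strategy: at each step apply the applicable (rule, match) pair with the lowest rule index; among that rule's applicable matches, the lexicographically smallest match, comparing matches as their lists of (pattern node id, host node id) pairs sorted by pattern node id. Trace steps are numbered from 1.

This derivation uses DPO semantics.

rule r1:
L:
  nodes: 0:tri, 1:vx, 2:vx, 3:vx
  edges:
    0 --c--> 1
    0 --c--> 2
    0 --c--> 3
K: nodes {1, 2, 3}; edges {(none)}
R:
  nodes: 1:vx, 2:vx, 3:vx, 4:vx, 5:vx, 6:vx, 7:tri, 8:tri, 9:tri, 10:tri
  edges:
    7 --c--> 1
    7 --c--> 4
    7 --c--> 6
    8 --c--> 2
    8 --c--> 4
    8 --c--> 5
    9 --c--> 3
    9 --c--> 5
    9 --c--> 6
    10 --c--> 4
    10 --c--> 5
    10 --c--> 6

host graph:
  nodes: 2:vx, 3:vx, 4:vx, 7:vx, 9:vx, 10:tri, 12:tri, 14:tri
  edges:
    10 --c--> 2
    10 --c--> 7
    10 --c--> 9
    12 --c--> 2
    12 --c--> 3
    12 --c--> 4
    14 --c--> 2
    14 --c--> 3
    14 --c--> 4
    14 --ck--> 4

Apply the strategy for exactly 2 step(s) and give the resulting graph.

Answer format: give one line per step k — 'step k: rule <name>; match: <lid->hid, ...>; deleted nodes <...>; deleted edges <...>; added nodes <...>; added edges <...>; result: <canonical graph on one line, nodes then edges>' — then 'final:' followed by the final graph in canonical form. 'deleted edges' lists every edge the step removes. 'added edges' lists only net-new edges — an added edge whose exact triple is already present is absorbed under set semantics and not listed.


step 1: rule r1; match: 0->10, 1->2, 2->7, 3->9; deleted nodes 10; deleted edges (10,2,c); (10,7,c); (10,9,c); added nodes 15, 16, 17, 18, 19, 20, 21; added edges (18,2,c); (18,15,c); (18,17,c); (19,7,c); (19,15,c); (19,16,c); (20,9,c); (20,16,c); (20,17,c); (21,15,c); (21,16,c); (21,17,c); result: nodes: 2:vx, 3:vx, 4:vx, 7:vx, 9:vx, 12:tri, 14:tri, 15:vx, 16:vx, 17:vx, 18:tri, 19:tri, 20:tri, 21:tri edges: (12,2,c); (12,3,c); (12,4,c); (14,2,c); (14,3,c); (14,4,c); (14,4,ck); (18,2,c); (18,15,c); (18,17,c); (19,7,c); (19,15,c); (19,16,c); (20,9,c); (20,16,c); (20,17,c); (21,15,c); (21,16,c); (21,17,c)
step 2: rule r1; match: 0->12, 1->2, 2->3, 3->4; deleted nodes 12; deleted edges (12,2,c); (12,3,c); (12,4,c); added nodes 22, 23, 24, 25, 26, 27, 28; added edges (25,2,c); (25,22,c); (25,24,c); (26,3,c); (26,22,c); (26,23,c); (27,4,c); (27,23,c); (27,24,c); (28,22,c); (28,23,c); (28,24,c); result: nodes: 2:vx, 3:vx, 4:vx, 7:vx, 9:vx, 14:tri, 15:vx, 16:vx, 17:vx, 18:tri, 19:tri, 20:tri, 21:tri, 22:vx, 23:vx, 24:vx, 25:tri, 26:tri, 27:tri, 28:tri edges: (14,2,c); (14,3,c); (14,4,c); (14,4,ck); (18,2,c); (18,15,c); (18,17,c); (19,7,c); (19,15,c); (19,16,c); (20,9,c); (20,16,c); (20,17,c); (21,15,c); (21,16,c); (21,17,c); (25,2,c); (25,22,c); (25,24,c); (26,3,c); (26,22,c); (26,23,c); (27,4,c); (27,23,c); (27,24,c); (28,22,c); (28,23,c); (28,24,c)
final:
nodes: 2:vx, 3:vx, 4:vx, 7:vx, 9:vx, 14:tri, 15:vx, 16:vx, 17:vx, 18:tri, 19:tri, 20:tri, 21:tri, 22:vx, 23:vx, 24:vx, 25:tri, 26:tri, 27:tri, 28:tri
edges: (14,2,c); (14,3,c); (14,4,c); (14,4,ck); (18,2,c); (18,15,c); (18,17,c); (19,7,c); (19,15,c); (19,16,c); (20,9,c); (20,16,c); (20,17,c); (21,15,c); (21,16,c); (21,17,c); (25,2,c); (25,22,c); (25,24,c); (26,3,c); (26,22,c); (26,23,c); (27,4,c); (27,23,c); (27,24,c); (28,22,c); (28,23,c); (28,24,c)


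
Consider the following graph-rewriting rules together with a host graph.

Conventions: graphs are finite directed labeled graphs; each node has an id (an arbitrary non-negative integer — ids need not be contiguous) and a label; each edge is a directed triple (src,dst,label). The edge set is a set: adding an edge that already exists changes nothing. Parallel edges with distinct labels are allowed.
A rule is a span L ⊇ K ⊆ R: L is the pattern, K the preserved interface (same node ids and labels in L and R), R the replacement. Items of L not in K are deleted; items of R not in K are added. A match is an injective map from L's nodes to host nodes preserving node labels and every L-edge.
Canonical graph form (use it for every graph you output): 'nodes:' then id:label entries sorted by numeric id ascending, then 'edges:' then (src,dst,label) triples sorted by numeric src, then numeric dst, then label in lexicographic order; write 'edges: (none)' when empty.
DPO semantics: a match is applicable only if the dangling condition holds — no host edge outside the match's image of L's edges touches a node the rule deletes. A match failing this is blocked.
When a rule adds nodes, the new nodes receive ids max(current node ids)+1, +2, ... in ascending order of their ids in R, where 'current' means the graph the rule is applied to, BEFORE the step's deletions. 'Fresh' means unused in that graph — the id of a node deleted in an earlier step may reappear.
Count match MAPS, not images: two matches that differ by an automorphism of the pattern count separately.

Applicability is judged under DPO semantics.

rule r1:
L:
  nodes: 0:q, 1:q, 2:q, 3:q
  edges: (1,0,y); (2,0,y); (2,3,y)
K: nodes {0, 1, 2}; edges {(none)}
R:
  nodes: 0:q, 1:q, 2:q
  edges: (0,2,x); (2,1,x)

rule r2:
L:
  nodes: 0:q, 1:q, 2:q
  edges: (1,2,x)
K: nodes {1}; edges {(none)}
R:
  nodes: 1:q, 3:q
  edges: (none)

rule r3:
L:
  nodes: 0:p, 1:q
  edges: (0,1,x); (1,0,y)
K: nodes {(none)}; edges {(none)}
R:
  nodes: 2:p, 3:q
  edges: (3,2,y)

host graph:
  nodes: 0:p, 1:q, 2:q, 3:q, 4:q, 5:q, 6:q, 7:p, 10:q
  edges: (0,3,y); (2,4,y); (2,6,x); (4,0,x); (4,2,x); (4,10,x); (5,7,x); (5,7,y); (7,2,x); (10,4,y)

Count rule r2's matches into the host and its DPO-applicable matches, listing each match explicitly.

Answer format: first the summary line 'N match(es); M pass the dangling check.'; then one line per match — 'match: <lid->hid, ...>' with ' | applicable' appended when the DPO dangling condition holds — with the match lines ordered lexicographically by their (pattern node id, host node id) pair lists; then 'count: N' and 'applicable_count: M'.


15 match(es); 1 pass the dangling check.
match: 0->1, 1->2, 2->6 | applicable
match: 0->1, 1->4, 2->2
match: 0->1, 1->4, 2->10
match: 0->2, 1->4, 2->10
match: 0->3, 1->2, 2->6
match: 0->3, 1->4, 2->2
match: 0->3, 1->4, 2->10
match: 0->4, 1->2, 2->6
match: 0->5, 1->2, 2->6
match: 0->5, 1->4, 2->2
match: 0->5, 1->4, 2->10
match: 0->6, 1->4, 2->2
match: 0->6, 1->4, 2->10
match: 0->10, 1->2, 2->6
match: 0->10, 1->4, 2->2
count: 15
applicable_count: 1


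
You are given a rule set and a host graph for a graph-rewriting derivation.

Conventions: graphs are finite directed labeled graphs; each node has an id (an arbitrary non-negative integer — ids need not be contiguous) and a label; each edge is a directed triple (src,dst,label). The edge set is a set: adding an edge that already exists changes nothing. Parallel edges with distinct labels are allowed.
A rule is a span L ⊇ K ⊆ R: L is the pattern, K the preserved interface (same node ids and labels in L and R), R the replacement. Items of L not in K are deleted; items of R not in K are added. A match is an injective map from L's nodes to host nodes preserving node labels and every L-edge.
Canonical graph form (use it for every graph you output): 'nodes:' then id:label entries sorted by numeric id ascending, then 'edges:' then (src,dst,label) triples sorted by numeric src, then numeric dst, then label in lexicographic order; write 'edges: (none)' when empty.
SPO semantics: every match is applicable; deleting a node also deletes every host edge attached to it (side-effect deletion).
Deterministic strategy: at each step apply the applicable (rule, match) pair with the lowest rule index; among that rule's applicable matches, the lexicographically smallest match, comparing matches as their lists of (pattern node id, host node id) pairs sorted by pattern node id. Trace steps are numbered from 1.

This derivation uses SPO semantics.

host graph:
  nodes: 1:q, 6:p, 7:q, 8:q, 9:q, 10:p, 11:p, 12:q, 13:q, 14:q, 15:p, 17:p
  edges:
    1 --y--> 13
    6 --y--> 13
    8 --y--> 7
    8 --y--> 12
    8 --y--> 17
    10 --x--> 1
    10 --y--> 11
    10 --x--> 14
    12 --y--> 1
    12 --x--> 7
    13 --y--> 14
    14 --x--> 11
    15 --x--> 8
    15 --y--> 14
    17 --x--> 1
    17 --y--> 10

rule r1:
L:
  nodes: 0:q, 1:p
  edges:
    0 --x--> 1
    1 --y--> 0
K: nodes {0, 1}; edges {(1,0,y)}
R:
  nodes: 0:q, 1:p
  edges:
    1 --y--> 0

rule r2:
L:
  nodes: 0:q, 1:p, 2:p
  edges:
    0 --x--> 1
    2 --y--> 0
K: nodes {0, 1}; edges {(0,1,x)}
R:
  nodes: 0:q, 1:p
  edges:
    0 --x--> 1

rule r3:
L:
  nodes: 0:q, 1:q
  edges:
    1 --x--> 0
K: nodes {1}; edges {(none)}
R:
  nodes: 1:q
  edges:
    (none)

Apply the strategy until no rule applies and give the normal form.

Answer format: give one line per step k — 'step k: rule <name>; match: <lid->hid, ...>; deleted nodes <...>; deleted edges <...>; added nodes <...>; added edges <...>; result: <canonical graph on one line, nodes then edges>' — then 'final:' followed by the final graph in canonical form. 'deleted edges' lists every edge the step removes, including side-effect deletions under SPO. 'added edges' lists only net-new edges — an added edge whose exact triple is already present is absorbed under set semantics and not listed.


step 1: rule r2; match: 0->14, 1->11, 2->15; deleted nodes 15; deleted edges (15,8,x); (15,14,y); added nodes (none); added edges (none); result: nodes: 1:q, 6:p, 7:q, 8:q, 9:q, 10:p, 11:p, 12:q, 13:q, 14:q, 17:p edges: (1,13,y); (6,13,y); (8,7,y); (8,12,y); (8,17,y); (10,1,x); (10,11,y); (10,14,x); (12,1,y); (12,7,x); (13,14,y); (14,11,x); (17,1,x); (17,10,y)
step 2: rule r3; match: 0->7, 1->12; deleted nodes 7; deleted edges (8,7,y); (12,7,x); added nodes (none); added edges (none); result: nodes: 1:q, 6:p, 8:q, 9:q, 10:p, 11:p, 12:q, 13:q, 14:q, 17:p edges: (1,13,y); (6,13,y); (8,12,y); (8,17,y); (10,1,x); (10,11,y); (10,14,x); (12,1,y); (13,14,y); (14,11,x); (17,1,x); (17,10,y)
final:
nodes: 1:q, 6:p, 8:q, 9:q, 10:p, 11:p, 12:q, 13:q, 14:q, 17:p
edges: (1,13,y); (6,13,y); (8,12,y); (8,17,y); (10,1,x); (10,11,y); (10,14,x); (12,1,y); (13,14,y); (14,11,x); (17,1,x); (17,10,y)


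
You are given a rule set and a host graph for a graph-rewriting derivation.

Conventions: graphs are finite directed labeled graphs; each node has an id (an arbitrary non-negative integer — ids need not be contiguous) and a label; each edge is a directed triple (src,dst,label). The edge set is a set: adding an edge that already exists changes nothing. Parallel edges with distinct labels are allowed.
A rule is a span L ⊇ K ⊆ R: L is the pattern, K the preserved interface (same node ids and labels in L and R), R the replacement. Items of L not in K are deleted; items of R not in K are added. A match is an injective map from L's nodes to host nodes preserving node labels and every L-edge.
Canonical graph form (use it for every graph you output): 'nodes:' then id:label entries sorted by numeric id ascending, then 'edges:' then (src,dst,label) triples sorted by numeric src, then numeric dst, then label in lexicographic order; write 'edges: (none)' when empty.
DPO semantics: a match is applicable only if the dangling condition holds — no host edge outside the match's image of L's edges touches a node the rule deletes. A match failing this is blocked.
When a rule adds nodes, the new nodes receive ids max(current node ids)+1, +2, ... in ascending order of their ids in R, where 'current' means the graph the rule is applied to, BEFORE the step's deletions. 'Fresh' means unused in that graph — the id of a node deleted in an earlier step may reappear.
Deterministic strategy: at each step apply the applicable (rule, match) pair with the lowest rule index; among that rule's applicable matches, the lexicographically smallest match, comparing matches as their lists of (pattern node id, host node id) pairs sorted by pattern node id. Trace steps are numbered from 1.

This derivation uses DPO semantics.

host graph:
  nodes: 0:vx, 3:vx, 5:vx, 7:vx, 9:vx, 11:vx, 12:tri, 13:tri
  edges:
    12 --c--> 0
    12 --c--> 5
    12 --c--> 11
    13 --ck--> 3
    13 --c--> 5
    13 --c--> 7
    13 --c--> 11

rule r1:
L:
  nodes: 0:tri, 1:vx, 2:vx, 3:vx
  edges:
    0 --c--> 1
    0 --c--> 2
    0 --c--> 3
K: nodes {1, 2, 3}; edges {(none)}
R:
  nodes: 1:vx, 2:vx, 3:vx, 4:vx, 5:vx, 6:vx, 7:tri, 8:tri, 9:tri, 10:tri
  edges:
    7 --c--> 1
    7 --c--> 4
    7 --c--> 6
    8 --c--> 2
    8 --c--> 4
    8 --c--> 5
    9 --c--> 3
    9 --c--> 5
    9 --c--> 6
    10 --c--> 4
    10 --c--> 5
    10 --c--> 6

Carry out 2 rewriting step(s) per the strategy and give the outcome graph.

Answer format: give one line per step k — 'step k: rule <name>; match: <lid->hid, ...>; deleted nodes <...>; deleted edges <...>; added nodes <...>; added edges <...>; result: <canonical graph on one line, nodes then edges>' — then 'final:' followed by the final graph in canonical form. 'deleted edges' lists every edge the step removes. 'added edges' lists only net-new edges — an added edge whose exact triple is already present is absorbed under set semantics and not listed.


step 1: rule r1; match: 0->12, 1->0, 2->5, 3->11; deleted nodes 12; deleted edges (12,0,c); (12,5,c); (12,11,c); added nodes 14, 15, 16, 17, 18, 19, 20; added edges (17,0,c); (17,14,c); (17,16,c); (18,5,c); (18,14,c); (18,15,c); (19,11,c); (19,15,c); (19,16,c); (20,14,c); (20,15,c); (20,16,c); result: nodes: 0:vx, 3:vx, 5:vx, 7:vx, 9:vx, 11:vx, 13:tri, 14:vx, 15:vx, 16:vx, 17:tri, 18:tri, 19:tri, 20:tri edges: (13,3,ck); (13,5,c); (13,7,c); (13,11,c); (17,0,c); (17,14,c); (17,16,c); (18,5,c); (18,14,c); (18,15,c); (19,11,c); (19,15,c); (19,16,c); (20,14,c); (20,15,c); (20,16,c)
step 2: rule r1; match: 0->17, 1->0, 2->14, 3->16; deleted nodes 17; deleted edges (17,0,c); (17,14,c); (17,16,c); added nodes 21, 22, 23, 24, 25, 26, 27; added edges (24,0,c); (24,21,c); (24,23,c); (25,14,c); (25,21,c); (25,22,c); (26,16,c); (26,22,c); (26,23,c); (27,21,c); (27,22,c); (27,23,c); result: nodes: 0:vx, 3:vx, 5:vx, 7:vx, 9:vx, 11:vx, 13:tri, 14:vx, 15:vx, 16:vx, 18:tri, 19:tri, 20:tri, 21:vx, 22:vx, 23:vx, 24:tri, 25:tri, 26:tri, 27:tri edges: (13,3,ck); (13,5,c); (13,7,c); (13,11,c); (18,5,c); (18,14,c); (18,15,c); (19,11,c); (19,15,c); (19,16,c); (20,14,c); (20,15,c); (20,16,c); (24,0,c); (24,21,c); (24,23,c); (25,14,c); (25,21,c); (25,22,c); (26,16,c); (26,22,c); (26,23,c); (27,21,c); (27,22,c); (27,23,c)
final:
nodes: 0:vx, 3:vx, 5:vx, 7:vx, 9:vx, 11:vx, 13:tri, 14:vx, 15:vx, 16:vx, 18:tri, 19:tri, 20:tri, 21:vx, 22:vx, 23:vx, 24:tri, 25:tri, 26:tri, 27:tri
edges: (13,3,ck); (13,5,c); (13,7,c); (13,11,c); (18,5,c); (18,14,c); (18,15,c); (19,11,c); (19,15,c); (19,16,c); (20,14,c); (20,15,c); (20,16,c); (24,0,c); (24,21,c); (24,23,c); (25,14,c); (25,21,c); (25,22,c); (26,16,c); (26,22,c); (26,23,c); (27,21,c); (27,22,c); (27,23,c)


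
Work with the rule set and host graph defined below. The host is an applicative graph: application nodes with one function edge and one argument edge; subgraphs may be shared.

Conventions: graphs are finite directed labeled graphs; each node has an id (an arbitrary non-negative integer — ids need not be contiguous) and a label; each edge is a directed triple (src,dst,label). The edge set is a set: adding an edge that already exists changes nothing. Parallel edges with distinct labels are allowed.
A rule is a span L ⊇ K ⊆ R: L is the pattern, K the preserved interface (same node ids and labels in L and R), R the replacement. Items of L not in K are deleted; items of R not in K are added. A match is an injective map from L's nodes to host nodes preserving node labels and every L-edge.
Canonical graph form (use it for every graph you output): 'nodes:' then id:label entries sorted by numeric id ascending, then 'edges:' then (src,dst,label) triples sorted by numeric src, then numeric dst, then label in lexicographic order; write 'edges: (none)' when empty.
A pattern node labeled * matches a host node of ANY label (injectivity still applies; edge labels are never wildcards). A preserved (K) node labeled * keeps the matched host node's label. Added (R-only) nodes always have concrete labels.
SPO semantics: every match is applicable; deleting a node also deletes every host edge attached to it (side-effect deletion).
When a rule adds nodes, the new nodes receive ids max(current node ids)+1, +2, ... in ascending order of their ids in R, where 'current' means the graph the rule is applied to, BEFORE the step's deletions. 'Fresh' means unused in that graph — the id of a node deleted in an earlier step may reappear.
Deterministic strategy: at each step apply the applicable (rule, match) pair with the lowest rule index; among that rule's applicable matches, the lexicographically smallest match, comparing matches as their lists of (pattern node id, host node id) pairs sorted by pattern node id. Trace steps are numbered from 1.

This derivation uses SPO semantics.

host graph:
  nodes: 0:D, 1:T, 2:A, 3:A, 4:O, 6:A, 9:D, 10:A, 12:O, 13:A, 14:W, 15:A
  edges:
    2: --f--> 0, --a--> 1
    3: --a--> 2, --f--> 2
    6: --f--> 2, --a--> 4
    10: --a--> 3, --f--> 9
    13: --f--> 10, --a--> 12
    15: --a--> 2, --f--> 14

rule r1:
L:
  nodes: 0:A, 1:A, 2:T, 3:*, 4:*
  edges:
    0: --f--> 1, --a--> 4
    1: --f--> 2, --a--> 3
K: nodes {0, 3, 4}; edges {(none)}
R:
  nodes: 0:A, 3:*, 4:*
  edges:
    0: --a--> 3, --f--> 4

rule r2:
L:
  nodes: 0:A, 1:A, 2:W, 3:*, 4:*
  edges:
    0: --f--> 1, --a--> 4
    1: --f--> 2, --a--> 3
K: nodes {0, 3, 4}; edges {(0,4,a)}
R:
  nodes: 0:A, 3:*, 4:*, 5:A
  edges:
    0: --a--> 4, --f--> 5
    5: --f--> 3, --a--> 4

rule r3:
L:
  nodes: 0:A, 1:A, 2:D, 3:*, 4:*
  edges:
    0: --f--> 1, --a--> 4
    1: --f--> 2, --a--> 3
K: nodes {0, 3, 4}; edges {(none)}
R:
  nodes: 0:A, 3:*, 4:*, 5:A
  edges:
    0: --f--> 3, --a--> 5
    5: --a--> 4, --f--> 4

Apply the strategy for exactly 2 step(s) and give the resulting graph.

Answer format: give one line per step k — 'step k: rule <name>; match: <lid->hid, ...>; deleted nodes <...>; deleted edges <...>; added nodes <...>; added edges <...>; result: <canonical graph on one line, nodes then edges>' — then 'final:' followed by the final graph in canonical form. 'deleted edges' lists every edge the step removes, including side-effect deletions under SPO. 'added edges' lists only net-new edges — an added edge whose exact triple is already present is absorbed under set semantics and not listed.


step 1: rule r3; match: 0->6, 1->2, 2->0, 3->1, 4->4; deleted nodes 0, 2; deleted edges (2,0,f); (2,1,a); (3,2,a); (3,2,f); (6,2,f); (6,4,a); (15,2,a); added nodes 16; added edges (6,1,f); (6,16,a); (16,4,a); (16,4,f); result: nodes: 1:T, 3:A, 4:O, 6:A, 9:D, 10:A, 12:O, 13:A, 14:W, 15:A, 16:A edges: (6,1,f); (6,16,a); (10,3,a); (10,9,f); (13,10,f); (13,12,a); (15,14,f); (16,4,a); (16,4,f)
step 2: rule r3; match: 0->13, 1->10, 2->9, 3->3, 4->12; deleted nodes 9, 10; deleted edges (10,3,a); (10,9,f); (13,10,f); (13,12,a); added nodes 17; added edges (13,3,f); (13,17,a); (17,12,a); (17,12,f); result: nodes: 1:T, 3:A, 4:O, 6:A, 12:O, 13:A, 14:W, 15:A, 16:A, 17:A edges: (6,1,f); (6,16,a); (13,3,f); (13,17,a); (15,14,f); (16,4,a); (16,4,f); (17,12,a); (17,12,f)
final:
nodes: 1:T, 3:A, 4:O, 6:A, 12:O, 13:A, 14:W, 15:A, 16:A, 17:A
edges: (6,1,f); (6,16,a); (13,3,f); (13,17,a); (15,14,f); (16,4,a); (16,4,f); (17,12,a); (17,12,f)


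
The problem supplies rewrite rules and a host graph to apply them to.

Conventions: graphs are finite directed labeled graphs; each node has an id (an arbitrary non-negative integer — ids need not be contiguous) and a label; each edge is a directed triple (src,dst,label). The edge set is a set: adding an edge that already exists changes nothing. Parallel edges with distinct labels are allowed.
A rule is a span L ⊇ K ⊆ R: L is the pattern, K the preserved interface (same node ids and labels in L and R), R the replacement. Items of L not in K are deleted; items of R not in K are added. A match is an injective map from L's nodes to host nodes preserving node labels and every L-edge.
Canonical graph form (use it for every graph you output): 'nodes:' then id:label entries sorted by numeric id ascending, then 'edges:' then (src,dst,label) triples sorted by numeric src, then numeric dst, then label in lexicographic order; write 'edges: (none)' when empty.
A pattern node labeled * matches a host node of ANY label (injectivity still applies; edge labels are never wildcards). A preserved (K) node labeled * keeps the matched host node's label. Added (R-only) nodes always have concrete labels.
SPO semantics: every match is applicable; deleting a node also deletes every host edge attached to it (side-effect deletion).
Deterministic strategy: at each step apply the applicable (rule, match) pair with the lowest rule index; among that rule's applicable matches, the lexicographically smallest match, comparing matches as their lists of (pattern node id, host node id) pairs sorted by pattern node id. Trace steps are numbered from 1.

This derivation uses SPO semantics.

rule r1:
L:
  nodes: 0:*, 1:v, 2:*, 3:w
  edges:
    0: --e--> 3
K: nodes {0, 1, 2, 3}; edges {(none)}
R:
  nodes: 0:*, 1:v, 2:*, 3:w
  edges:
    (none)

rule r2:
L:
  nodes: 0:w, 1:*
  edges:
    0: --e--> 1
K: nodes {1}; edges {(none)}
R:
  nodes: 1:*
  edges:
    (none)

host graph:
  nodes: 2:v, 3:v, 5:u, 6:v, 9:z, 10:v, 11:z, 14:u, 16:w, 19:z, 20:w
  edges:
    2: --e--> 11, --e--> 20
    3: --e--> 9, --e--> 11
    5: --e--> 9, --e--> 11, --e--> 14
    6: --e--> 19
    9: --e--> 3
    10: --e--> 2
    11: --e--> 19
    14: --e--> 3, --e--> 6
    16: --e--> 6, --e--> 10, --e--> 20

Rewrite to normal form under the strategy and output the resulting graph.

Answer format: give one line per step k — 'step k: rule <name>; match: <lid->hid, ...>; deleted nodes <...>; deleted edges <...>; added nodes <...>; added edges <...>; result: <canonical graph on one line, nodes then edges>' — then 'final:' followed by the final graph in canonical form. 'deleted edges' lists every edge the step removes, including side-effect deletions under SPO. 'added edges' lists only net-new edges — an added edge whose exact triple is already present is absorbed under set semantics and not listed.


step 1: rule r1; match: 0->2, 1->3, 2->5, 3->20; deleted nodes (none); deleted edges (2,20,e); added nodes (none); added edges (none); result: nodes: 2:v, 3:v, 5:u, 6:v, 9:z, 10:v, 11:z, 14:u, 16:w, 19:z, 20:w edges: (2,11,e); (3,9,e); (3,11,e); (5,9,e); (5,11,e); (5,14,e); (6,19,e); (9,3,e); (10,2,e); (11,19,e); (14,3,e); (14,6,e); (16,6,e); (16,10,e); (16,20,e)
step 2: rule r1; match: 0->16, 1->2, 2->3, 3->20; deleted nodes (none); deleted edges (16,20,e); added nodes (none); added edges (none); result: nodes: 2:v, 3:v, 5:u, 6:v, 9:z, 10:v, 11:z, 14:u, 16:w, 19:z, 20:w edges: (2,11,e); (3,9,e); (3,11,e); (5,9,e); (5,11,e); (5,14,e); (6,19,e); (9,3,e); (10,2,e); (11,19,e); (14,3,e); (14,6,e); (16,6,e); (16,10,e)
step 3: rule r2; match: 0->16, 1->6; deleted nodes 16; deleted edges (16,6,e); (16,10,e); added nodes (none); added edges (none); result: nodes: 2:v, 3:v, 5:u, 6:v, 9:z, 10:v, 11:z, 14:u, 19:z, 20:w edges: (2,11,e); (3,9,e); (3,11,e); (5,9,e); (5,11,e); (5,14,e); (6,19,e); (9,3,e); (10,2,e); (11,19,e); (14,3,e); (14,6,e)
final:
nodes: 2:v, 3:v, 5:u, 6:v, 9:z, 10:v, 11:z, 14:u, 19:z, 20:w
edges: (2,11,e); (3,9,e); (3,11,e); (5,9,e); (5,11,e); (5,14,e); (6,19,e); (9,3,e); (10,2,e); (11,19,e); (14,3,e); (14,6,e)
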